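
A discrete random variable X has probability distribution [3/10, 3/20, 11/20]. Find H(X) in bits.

H(X) = -Σ p(x) log₂ p(x)
  -3/10 × log₂(3/10) = 0.5211
  -3/20 × log₂(3/20) = 0.4105
  -11/20 × log₂(11/20) = 0.4744
H(X) = 1.4060 bits


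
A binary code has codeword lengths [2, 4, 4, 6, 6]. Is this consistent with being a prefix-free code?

Kraft inequality: Σ 2^(-l_i) ≤ 1 for prefix-free code
Calculating: 2^(-2) + 2^(-4) + 2^(-4) + 2^(-6) + 2^(-6)
= 0.25 + 0.0625 + 0.0625 + 0.015625 + 0.015625
= 0.4062
Since 0.4062 ≤ 1, prefix-free code exists


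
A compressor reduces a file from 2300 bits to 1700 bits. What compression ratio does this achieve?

Compression ratio = Original / Compressed
= 2300 / 1700 = 1.35:1


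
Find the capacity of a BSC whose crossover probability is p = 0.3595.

For BSC with error probability p:
C = 1 - H(p) where H(p) is binary entropy
H(0.3595) = -0.3595 × log₂(0.3595) - 0.6405 × log₂(0.6405)
H(p) = 0.9423
C = 1 - 0.9423 = 0.0577 bits/use


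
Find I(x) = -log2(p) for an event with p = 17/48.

Information content I(x) = -log₂(p(x))
I = -log₂(17/48) = -log₂(0.3542)
I = 1.4975 bits


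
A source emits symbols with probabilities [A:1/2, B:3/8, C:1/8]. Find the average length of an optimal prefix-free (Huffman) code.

Huffman tree construction:
Combine smallest probabilities repeatedly
Resulting codes:
  A: 0 (length 1)
  B: 11 (length 2)
  C: 10 (length 2)
Average length = Σ p(s) × length(s) = 1.5000 bits


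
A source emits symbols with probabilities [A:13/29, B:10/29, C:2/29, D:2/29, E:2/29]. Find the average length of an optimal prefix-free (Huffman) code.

Huffman tree construction:
Combine smallest probabilities repeatedly
Resulting codes:
  A: 0 (length 1)
  B: 11 (length 2)
  C: 1010 (length 4)
  D: 1011 (length 4)
  E: 100 (length 3)
Average length = Σ p(s) × length(s) = 1.8966 bits


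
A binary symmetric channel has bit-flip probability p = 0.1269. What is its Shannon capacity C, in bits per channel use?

For BSC with error probability p:
C = 1 - H(p) where H(p) is binary entropy
H(0.1269) = -0.1269 × log₂(0.1269) - 0.8731 × log₂(0.8731)
H(p) = 0.5489
C = 1 - 0.5489 = 0.4511 bits/use


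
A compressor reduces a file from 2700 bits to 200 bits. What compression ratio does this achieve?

Compression ratio = Original / Compressed
= 2700 / 200 = 13.50:1


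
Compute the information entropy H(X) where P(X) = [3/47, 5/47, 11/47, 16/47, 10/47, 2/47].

H(X) = -Σ p(x) log₂ p(x)
  -3/47 × log₂(3/47) = 0.2534
  -5/47 × log₂(5/47) = 0.3439
  -11/47 × log₂(11/47) = 0.4904
  -16/47 × log₂(16/47) = 0.5292
  -10/47 × log₂(10/47) = 0.4750
  -2/47 × log₂(2/47) = 0.1938
H(X) = 2.2857 bits


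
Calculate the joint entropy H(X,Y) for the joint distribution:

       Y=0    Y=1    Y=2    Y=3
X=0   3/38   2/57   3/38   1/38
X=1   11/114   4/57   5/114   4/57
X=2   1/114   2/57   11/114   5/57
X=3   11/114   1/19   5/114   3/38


H(X,Y) = -Σ p(x,y) log₂ p(x,y)
  p(0,0)=3/38: -0.0789 × log₂(0.0789) = 0.2892
  p(0,1)=2/57: -0.0351 × log₂(0.0351) = 0.1696
  p(0,2)=3/38: -0.0789 × log₂(0.0789) = 0.2892
  p(0,3)=1/38: -0.0263 × log₂(0.0263) = 0.1381
  p(1,0)=11/114: -0.0965 × log₂(0.0965) = 0.3255
  p(1,1)=4/57: -0.0702 × log₂(0.0702) = 0.2690
  p(1,2)=5/114: -0.0439 × log₂(0.0439) = 0.1978
  p(1,3)=4/57: -0.0702 × log₂(0.0702) = 0.2690
  p(2,0)=1/114: -0.0088 × log₂(0.0088) = 0.0599
  p(2,1)=2/57: -0.0351 × log₂(0.0351) = 0.1696
  p(2,2)=11/114: -0.0965 × log₂(0.0965) = 0.3255
  p(2,3)=5/57: -0.0877 × log₂(0.0877) = 0.3080
  p(3,0)=11/114: -0.0965 × log₂(0.0965) = 0.3255
  p(3,1)=1/19: -0.0526 × log₂(0.0526) = 0.2236
  p(3,2)=5/114: -0.0439 × log₂(0.0439) = 0.1978
  p(3,3)=3/38: -0.0789 × log₂(0.0789) = 0.2892
H(X,Y) = 3.8465 bits


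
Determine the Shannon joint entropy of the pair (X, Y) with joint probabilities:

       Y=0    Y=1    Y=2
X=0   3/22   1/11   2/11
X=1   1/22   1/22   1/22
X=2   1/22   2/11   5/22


H(X,Y) = -Σ p(x,y) log₂ p(x,y)
  p(0,0)=3/22: -0.1364 × log₂(0.1364) = 0.3920
  p(0,1)=1/11: -0.0909 × log₂(0.0909) = 0.3145
  p(0,2)=2/11: -0.1818 × log₂(0.1818) = 0.4472
  p(1,0)=1/22: -0.0455 × log₂(0.0455) = 0.2027
  p(1,1)=1/22: -0.0455 × log₂(0.0455) = 0.2027
  p(1,2)=1/22: -0.0455 × log₂(0.0455) = 0.2027
  p(2,0)=1/22: -0.0455 × log₂(0.0455) = 0.2027
  p(2,1)=2/11: -0.1818 × log₂(0.1818) = 0.4472
  p(2,2)=5/22: -0.2273 × log₂(0.2273) = 0.4858
H(X,Y) = 2.8974 bits


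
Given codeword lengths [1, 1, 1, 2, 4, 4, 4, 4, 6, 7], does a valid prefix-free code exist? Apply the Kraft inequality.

Kraft inequality: Σ 2^(-l_i) ≤ 1 for prefix-free code
Calculating: 2^(-1) + 2^(-1) + 2^(-1) + 2^(-2) + 2^(-4) + 2^(-4) + 2^(-4) + 2^(-4) + 2^(-6) + 2^(-7)
= 0.5 + 0.5 + 0.5 + 0.25 + 0.0625 + 0.0625 + 0.0625 + 0.0625 + 0.015625 + 0.0078125
= 2.0234
Since 2.0234 > 1, prefix-free code does not exist


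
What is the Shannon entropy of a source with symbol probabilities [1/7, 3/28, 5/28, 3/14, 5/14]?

H(X) = -Σ p(x) log₂ p(x)
  -1/7 × log₂(1/7) = 0.4011
  -3/28 × log₂(3/28) = 0.3453
  -5/28 × log₂(5/28) = 0.4438
  -3/14 × log₂(3/14) = 0.4762
  -5/14 × log₂(5/14) = 0.5305
H(X) = 2.1969 bits


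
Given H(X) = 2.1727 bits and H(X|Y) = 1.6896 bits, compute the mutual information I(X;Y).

I(X;Y) = H(X) - H(X|Y)
I(X;Y) = 2.1727 - 1.6896 = 0.4831 bits


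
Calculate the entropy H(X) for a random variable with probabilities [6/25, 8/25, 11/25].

H(X) = -Σ p(x) log₂ p(x)
  -6/25 × log₂(6/25) = 0.4941
  -8/25 × log₂(8/25) = 0.5260
  -11/25 × log₂(11/25) = 0.5211
H(X) = 1.5413 bits


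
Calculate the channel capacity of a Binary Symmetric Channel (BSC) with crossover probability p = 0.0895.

For BSC with error probability p:
C = 1 - H(p) where H(p) is binary entropy
H(0.0895) = -0.0895 × log₂(0.0895) - 0.9105 × log₂(0.9105)
H(p) = 0.4348
C = 1 - 0.4348 = 0.5652 bits/use


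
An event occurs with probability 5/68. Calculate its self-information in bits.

Information content I(x) = -log₂(p(x))
I = -log₂(5/68) = -log₂(0.0735)
I = 3.7655 bits


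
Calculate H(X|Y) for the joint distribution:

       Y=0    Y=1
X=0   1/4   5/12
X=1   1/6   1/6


H(X|Y) = Σ_y p(y) H(X|Y=y)
  p(Y=0) = 5/12, H(X|Y=0) = 0.9710
  p(Y=1) = 7/12, H(X|Y=1) = 0.8631
H(X|Y) = 0.4167×0.9710 + 0.5833×0.8631 = 0.9080 bits


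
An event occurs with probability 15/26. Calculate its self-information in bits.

Information content I(x) = -log₂(p(x))
I = -log₂(15/26) = -log₂(0.5769)
I = 0.7935 bits


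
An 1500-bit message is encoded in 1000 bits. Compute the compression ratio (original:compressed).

Compression ratio = Original / Compressed
= 1500 / 1000 = 1.50:1


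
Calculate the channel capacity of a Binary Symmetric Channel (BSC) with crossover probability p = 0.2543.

For BSC with error probability p:
C = 1 - H(p) where H(p) is binary entropy
H(0.2543) = -0.2543 × log₂(0.2543) - 0.7457 × log₂(0.7457)
H(p) = 0.8180
C = 1 - 0.8180 = 0.1820 bits/use


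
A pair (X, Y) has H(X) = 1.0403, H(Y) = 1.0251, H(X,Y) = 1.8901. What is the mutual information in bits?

I(X;Y) = H(X) + H(Y) - H(X,Y)
I(X;Y) = 1.0403 + 1.0251 - 1.8901 = 0.1753 bits


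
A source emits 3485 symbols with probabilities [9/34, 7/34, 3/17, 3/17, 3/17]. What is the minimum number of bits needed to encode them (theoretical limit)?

Entropy H = 2.3019 bits/symbol
Minimum bits = H × n = 2.3019 × 3485
= 8022.02 bits


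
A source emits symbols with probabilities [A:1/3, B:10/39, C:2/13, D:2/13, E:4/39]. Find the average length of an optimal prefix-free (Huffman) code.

Huffman tree construction:
Combine smallest probabilities repeatedly
Resulting codes:
  A: 11 (length 2)
  B: 01 (length 2)
  C: 101 (length 3)
  D: 00 (length 2)
  E: 100 (length 3)
Average length = Σ p(s) × length(s) = 2.2564 bits


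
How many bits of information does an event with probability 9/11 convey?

Information content I(x) = -log₂(p(x))
I = -log₂(9/11) = -log₂(0.8182)
I = 0.2895 bits


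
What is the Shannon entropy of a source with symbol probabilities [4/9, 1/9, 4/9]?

H(X) = -Σ p(x) log₂ p(x)
  -4/9 × log₂(4/9) = 0.5200
  -1/9 × log₂(1/9) = 0.3522
  -4/9 × log₂(4/9) = 0.5200
H(X) = 1.3921 bits


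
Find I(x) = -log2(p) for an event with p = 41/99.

Information content I(x) = -log₂(p(x))
I = -log₂(41/99) = -log₂(0.4141)
I = 1.2718 bits


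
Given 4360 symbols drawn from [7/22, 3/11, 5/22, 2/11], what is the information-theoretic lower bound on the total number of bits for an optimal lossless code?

Entropy H = 1.9698 bits/symbol
Minimum bits = H × n = 1.9698 × 4360
= 8588.53 bits


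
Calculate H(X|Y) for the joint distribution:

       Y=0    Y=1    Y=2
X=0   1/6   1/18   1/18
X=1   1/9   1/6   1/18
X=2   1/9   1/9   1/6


H(X|Y) = Σ_y p(y) H(X|Y=y)
  p(Y=0) = 7/18, H(X|Y=0) = 1.5567
  p(Y=1) = 1/3, H(X|Y=1) = 1.4591
  p(Y=2) = 5/18, H(X|Y=2) = 1.3710
H(X|Y) = 0.3889×1.5567 + 0.3333×1.4591 + 0.2778×1.3710 = 1.4726 bits


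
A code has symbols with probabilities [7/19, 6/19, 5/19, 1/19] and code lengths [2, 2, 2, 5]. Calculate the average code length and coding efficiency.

Average length L = Σ p_i × l_i = 2.1579 bits
Entropy H = 1.7863 bits
Efficiency η = H/L × 100% = 82.78%


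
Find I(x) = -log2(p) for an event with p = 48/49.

Information content I(x) = -log₂(p(x))
I = -log₂(48/49) = -log₂(0.9796)
I = 0.0297 bits


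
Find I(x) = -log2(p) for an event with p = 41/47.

Information content I(x) = -log₂(p(x))
I = -log₂(41/47) = -log₂(0.8723)
I = 0.1970 bits


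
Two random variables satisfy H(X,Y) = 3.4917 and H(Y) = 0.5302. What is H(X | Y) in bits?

Chain rule: H(X,Y) = H(X|Y) + H(Y)
H(X|Y) = H(X,Y) - H(Y) = 3.4917 - 0.5302 = 2.9615 bits


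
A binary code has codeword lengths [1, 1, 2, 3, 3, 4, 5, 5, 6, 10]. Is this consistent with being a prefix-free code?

Kraft inequality: Σ 2^(-l_i) ≤ 1 for prefix-free code
Calculating: 2^(-1) + 2^(-1) + 2^(-2) + 2^(-3) + 2^(-3) + 2^(-4) + 2^(-5) + 2^(-5) + 2^(-6) + 2^(-10)
= 0.5 + 0.5 + 0.25 + 0.125 + 0.125 + 0.0625 + 0.03125 + 0.03125 + 0.015625 + 0.0009765625
= 1.6416
Since 1.6416 > 1, prefix-free code does not exist


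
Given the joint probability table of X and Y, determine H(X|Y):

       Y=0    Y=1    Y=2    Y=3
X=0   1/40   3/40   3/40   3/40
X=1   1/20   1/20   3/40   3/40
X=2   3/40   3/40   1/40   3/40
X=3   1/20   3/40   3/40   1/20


H(X|Y) = Σ_y p(y) H(X|Y=y)
  p(Y=0) = 1/5, H(X|Y=0) = 1.9056
  p(Y=1) = 11/40, H(X|Y=1) = 1.9808
  p(Y=2) = 1/4, H(X|Y=2) = 1.8955
  p(Y=3) = 11/40, H(X|Y=3) = 1.9808
H(X|Y) = 0.2000×1.9056 + 0.2750×1.9808 + 0.2500×1.8955 + 0.2750×1.9808 = 1.9444 bits


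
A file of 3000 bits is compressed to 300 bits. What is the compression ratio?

Compression ratio = Original / Compressed
= 3000 / 300 = 10.00:1


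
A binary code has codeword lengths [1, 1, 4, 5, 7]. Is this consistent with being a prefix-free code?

Kraft inequality: Σ 2^(-l_i) ≤ 1 for prefix-free code
Calculating: 2^(-1) + 2^(-1) + 2^(-4) + 2^(-5) + 2^(-7)
= 0.5 + 0.5 + 0.0625 + 0.03125 + 0.0078125
= 1.1016
Since 1.1016 > 1, prefix-free code does not exist


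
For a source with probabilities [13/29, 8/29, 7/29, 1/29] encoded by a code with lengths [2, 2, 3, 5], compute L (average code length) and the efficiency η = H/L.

Average length L = Σ p_i × l_i = 2.3448 bits
Entropy H = 1.6939 bits
Efficiency η = H/L × 100% = 72.24%


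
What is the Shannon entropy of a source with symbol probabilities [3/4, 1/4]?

H(X) = -Σ p(x) log₂ p(x)
  -3/4 × log₂(3/4) = 0.3113
  -1/4 × log₂(1/4) = 0.5000
H(X) = 0.8113 bits


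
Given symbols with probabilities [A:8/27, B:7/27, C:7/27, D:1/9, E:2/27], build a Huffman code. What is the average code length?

Huffman tree construction:
Combine smallest probabilities repeatedly
Resulting codes:
  A: 11 (length 2)
  B: 01 (length 2)
  C: 10 (length 2)
  D: 001 (length 3)
  E: 000 (length 3)
Average length = Σ p(s) × length(s) = 2.1852 bits


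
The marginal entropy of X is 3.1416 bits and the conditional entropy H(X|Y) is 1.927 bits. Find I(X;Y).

I(X;Y) = H(X) - H(X|Y)
I(X;Y) = 3.1416 - 1.927 = 1.2146 bits


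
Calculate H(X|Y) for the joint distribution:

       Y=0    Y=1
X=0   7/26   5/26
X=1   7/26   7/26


H(X|Y) = Σ_y p(y) H(X|Y=y)
  p(Y=0) = 7/13, H(X|Y=0) = 1.0000
  p(Y=1) = 6/13, H(X|Y=1) = 0.9799
H(X|Y) = 0.5385×1.0000 + 0.4615×0.9799 = 0.9907 bits


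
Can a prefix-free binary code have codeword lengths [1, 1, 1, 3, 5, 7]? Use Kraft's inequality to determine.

Kraft inequality: Σ 2^(-l_i) ≤ 1 for prefix-free code
Calculating: 2^(-1) + 2^(-1) + 2^(-1) + 2^(-3) + 2^(-5) + 2^(-7)
= 0.5 + 0.5 + 0.5 + 0.125 + 0.03125 + 0.0078125
= 1.6641
Since 1.6641 > 1, prefix-free code does not exist


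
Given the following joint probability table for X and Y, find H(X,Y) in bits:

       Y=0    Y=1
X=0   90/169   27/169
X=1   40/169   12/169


H(X,Y) = -Σ p(x,y) log₂ p(x,y)
  p(0,0)=90/169: -0.5325 × log₂(0.5325) = 0.4841
  p(0,1)=27/169: -0.1598 × log₂(0.1598) = 0.4227
  p(1,0)=40/169: -0.2367 × log₂(0.2367) = 0.4921
  p(1,1)=12/169: -0.0710 × log₂(0.0710) = 0.2710
H(X,Y) = 1.6698 bits


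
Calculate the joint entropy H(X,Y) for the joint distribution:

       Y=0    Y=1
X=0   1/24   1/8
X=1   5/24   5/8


H(X,Y) = -Σ p(x,y) log₂ p(x,y)
  p(0,0)=1/24: -0.0417 × log₂(0.0417) = 0.1910
  p(0,1)=1/8: -0.1250 × log₂(0.1250) = 0.3750
  p(1,0)=5/24: -0.2083 × log₂(0.2083) = 0.4715
  p(1,1)=5/8: -0.6250 × log₂(0.6250) = 0.4238
H(X,Y) = 1.4613 bits


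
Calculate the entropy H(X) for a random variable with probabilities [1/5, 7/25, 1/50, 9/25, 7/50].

H(X) = -Σ p(x) log₂ p(x)
  -1/5 × log₂(1/5) = 0.4644
  -7/25 × log₂(7/25) = 0.5142
  -1/50 × log₂(1/50) = 0.1129
  -9/25 × log₂(9/25) = 0.5306
  -7/50 × log₂(7/50) = 0.3971
H(X) = 2.0192 bits


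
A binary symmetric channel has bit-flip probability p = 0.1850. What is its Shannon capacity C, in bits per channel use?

For BSC with error probability p:
C = 1 - H(p) where H(p) is binary entropy
H(0.1850) = -0.1850 × log₂(0.1850) - 0.8150 × log₂(0.8150)
H(p) = 0.6909
C = 1 - 0.6909 = 0.3091 bits/use


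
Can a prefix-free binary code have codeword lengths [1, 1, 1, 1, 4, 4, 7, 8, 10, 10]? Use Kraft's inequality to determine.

Kraft inequality: Σ 2^(-l_i) ≤ 1 for prefix-free code
Calculating: 2^(-1) + 2^(-1) + 2^(-1) + 2^(-1) + 2^(-4) + 2^(-4) + 2^(-7) + 2^(-8) + 2^(-10) + 2^(-10)
= 0.5 + 0.5 + 0.5 + 0.5 + 0.0625 + 0.0625 + 0.0078125 + 0.00390625 + 0.0009765625 + 0.0009765625
= 2.1387
Since 2.1387 > 1, prefix-free code does not exist


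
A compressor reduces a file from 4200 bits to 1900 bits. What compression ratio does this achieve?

Compression ratio = Original / Compressed
= 4200 / 1900 = 2.21:1


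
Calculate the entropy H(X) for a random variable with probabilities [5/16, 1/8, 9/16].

H(X) = -Σ p(x) log₂ p(x)
  -5/16 × log₂(5/16) = 0.5244
  -1/8 × log₂(1/8) = 0.3750
  -9/16 × log₂(9/16) = 0.4669
H(X) = 1.3663 bits


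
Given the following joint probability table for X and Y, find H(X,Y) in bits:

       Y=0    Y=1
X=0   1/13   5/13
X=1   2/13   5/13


H(X,Y) = -Σ p(x,y) log₂ p(x,y)
  p(0,0)=1/13: -0.0769 × log₂(0.0769) = 0.2846
  p(0,1)=5/13: -0.3846 × log₂(0.3846) = 0.5302
  p(1,0)=2/13: -0.1538 × log₂(0.1538) = 0.4155
  p(1,1)=5/13: -0.3846 × log₂(0.3846) = 0.5302
H(X,Y) = 1.7605 bits


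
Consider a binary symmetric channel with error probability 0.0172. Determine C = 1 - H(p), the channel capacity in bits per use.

For BSC with error probability p:
C = 1 - H(p) where H(p) is binary entropy
H(0.0172) = -0.0172 × log₂(0.0172) - 0.9828 × log₂(0.9828)
H(p) = 0.1254
C = 1 - 0.1254 = 0.8746 bits/use


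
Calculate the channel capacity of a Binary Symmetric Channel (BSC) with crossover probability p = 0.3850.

For BSC with error probability p:
C = 1 - H(p) where H(p) is binary entropy
H(0.3850) = -0.3850 × log₂(0.3850) - 0.6150 × log₂(0.6150)
H(p) = 0.9615
C = 1 - 0.9615 = 0.0385 bits/use


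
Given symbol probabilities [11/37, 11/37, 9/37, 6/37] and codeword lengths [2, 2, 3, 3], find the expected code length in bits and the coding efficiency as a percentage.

Average length L = Σ p_i × l_i = 2.4054 bits
Entropy H = 1.9622 bits
Efficiency η = H/L × 100% = 81.58%


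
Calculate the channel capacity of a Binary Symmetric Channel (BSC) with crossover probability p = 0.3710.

For BSC with error probability p:
C = 1 - H(p) where H(p) is binary entropy
H(0.3710) = -0.3710 × log₂(0.3710) - 0.6290 × log₂(0.6290)
H(p) = 0.9514
C = 1 - 0.9514 = 0.0486 bits/use


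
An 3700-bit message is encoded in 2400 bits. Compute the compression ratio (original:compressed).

Compression ratio = Original / Compressed
= 3700 / 2400 = 1.54:1


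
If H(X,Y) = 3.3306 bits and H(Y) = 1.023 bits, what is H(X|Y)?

Chain rule: H(X,Y) = H(X|Y) + H(Y)
H(X|Y) = H(X,Y) - H(Y) = 3.3306 - 1.023 = 2.3076 bits


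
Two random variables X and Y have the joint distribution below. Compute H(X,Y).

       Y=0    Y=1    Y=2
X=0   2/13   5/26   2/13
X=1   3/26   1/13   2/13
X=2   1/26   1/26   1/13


H(X,Y) = -Σ p(x,y) log₂ p(x,y)
  p(0,0)=2/13: -0.1538 × log₂(0.1538) = 0.4155
  p(0,1)=5/26: -0.1923 × log₂(0.1923) = 0.4574
  p(0,2)=2/13: -0.1538 × log₂(0.1538) = 0.4155
  p(1,0)=3/26: -0.1154 × log₂(0.1154) = 0.3595
  p(1,1)=1/13: -0.0769 × log₂(0.0769) = 0.2846
  p(1,2)=2/13: -0.1538 × log₂(0.1538) = 0.4155
  p(2,0)=1/26: -0.0385 × log₂(0.0385) = 0.1808
  p(2,1)=1/26: -0.0385 × log₂(0.0385) = 0.1808
  p(2,2)=1/13: -0.0769 × log₂(0.0769) = 0.2846
H(X,Y) = 2.9941 bits


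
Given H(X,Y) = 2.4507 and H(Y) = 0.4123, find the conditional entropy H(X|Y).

Chain rule: H(X,Y) = H(X|Y) + H(Y)
H(X|Y) = H(X,Y) - H(Y) = 2.4507 - 0.4123 = 2.0384 bits


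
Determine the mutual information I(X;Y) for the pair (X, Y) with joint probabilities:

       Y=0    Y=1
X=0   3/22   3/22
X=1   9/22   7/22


H(X) = 0.8454, H(Y) = 0.9940, H(X,Y) = 1.8371
I(X;Y) = H(X) + H(Y) - H(X,Y) = 0.0022 bits


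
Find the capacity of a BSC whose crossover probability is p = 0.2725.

For BSC with error probability p:
C = 1 - H(p) where H(p) is binary entropy
H(0.2725) = -0.2725 × log₂(0.2725) - 0.7275 × log₂(0.7275)
H(p) = 0.8450
C = 1 - 0.8450 = 0.1550 bits/use


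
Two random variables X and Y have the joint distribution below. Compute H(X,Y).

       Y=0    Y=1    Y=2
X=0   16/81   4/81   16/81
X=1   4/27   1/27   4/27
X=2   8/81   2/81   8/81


H(X,Y) = -Σ p(x,y) log₂ p(x,y)
  p(0,0)=16/81: -0.1975 × log₂(0.1975) = 0.4622
  p(0,1)=4/81: -0.0494 × log₂(0.0494) = 0.2143
  p(0,2)=16/81: -0.1975 × log₂(0.1975) = 0.4622
  p(1,0)=4/27: -0.1481 × log₂(0.1481) = 0.4081
  p(1,1)=1/27: -0.0370 × log₂(0.0370) = 0.1761
  p(1,2)=4/27: -0.1481 × log₂(0.1481) = 0.4081
  p(2,0)=8/81: -0.0988 × log₂(0.0988) = 0.3299
  p(2,1)=2/81: -0.0247 × log₂(0.0247) = 0.1318
  p(2,2)=8/81: -0.0988 × log₂(0.0988) = 0.3299
H(X,Y) = 2.9226 bits


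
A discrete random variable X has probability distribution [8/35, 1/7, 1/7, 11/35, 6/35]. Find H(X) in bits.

H(X) = -Σ p(x) log₂ p(x)
  -8/35 × log₂(8/35) = 0.4867
  -1/7 × log₂(1/7) = 0.4011
  -1/7 × log₂(1/7) = 0.4011
  -11/35 × log₂(11/35) = 0.5248
  -6/35 × log₂(6/35) = 0.4362
H(X) = 2.2498 bits


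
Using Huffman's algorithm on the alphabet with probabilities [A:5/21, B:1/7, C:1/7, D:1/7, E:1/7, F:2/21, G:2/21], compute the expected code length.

Huffman tree construction:
Combine smallest probabilities repeatedly
Resulting codes:
  A: 01 (length 2)
  B: 100 (length 3)
  C: 101 (length 3)
  D: 110 (length 3)
  E: 111 (length 3)
  F: 000 (length 3)
  G: 001 (length 3)
Average length = Σ p(s) × length(s) = 2.7619 bits


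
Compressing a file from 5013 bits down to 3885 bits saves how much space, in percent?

Space savings = (1 - Compressed/Original) × 100%
= (1 - 3885/5013) × 100%
= 22.50%


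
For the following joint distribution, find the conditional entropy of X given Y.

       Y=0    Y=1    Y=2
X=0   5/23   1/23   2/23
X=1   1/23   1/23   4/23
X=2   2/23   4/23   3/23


H(X|Y) = Σ_y p(y) H(X|Y=y)
  p(Y=0) = 8/23, H(X|Y=0) = 1.2988
  p(Y=1) = 6/23, H(X|Y=1) = 1.2516
  p(Y=2) = 9/23, H(X|Y=2) = 1.5305
H(X|Y) = 0.3478×1.2988 + 0.2609×1.2516 + 0.3913×1.5305 = 1.3772 bits


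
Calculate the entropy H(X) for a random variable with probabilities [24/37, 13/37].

H(X) = -Σ p(x) log₂ p(x)
  -24/37 × log₂(24/37) = 0.4051
  -13/37 × log₂(13/37) = 0.5302
H(X) = 0.9353 bits


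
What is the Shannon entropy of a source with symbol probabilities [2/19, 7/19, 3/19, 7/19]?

H(X) = -Σ p(x) log₂ p(x)
  -2/19 × log₂(2/19) = 0.3419
  -7/19 × log₂(7/19) = 0.5307
  -3/19 × log₂(3/19) = 0.4205
  -7/19 × log₂(7/19) = 0.5307
H(X) = 1.8238 bits


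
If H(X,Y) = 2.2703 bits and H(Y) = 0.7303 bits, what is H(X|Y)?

Chain rule: H(X,Y) = H(X|Y) + H(Y)
H(X|Y) = H(X,Y) - H(Y) = 2.2703 - 0.7303 = 1.54 bits


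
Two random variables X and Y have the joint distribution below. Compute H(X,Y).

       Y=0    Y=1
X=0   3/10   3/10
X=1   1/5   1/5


H(X,Y) = -Σ p(x,y) log₂ p(x,y)
  p(0,0)=3/10: -0.3000 × log₂(0.3000) = 0.5211
  p(0,1)=3/10: -0.3000 × log₂(0.3000) = 0.5211
  p(1,0)=1/5: -0.2000 × log₂(0.2000) = 0.4644
  p(1,1)=1/5: -0.2000 × log₂(0.2000) = 0.4644
H(X,Y) = 1.9710 bits


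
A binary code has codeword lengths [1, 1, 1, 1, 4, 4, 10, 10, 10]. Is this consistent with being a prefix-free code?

Kraft inequality: Σ 2^(-l_i) ≤ 1 for prefix-free code
Calculating: 2^(-1) + 2^(-1) + 2^(-1) + 2^(-1) + 2^(-4) + 2^(-4) + 2^(-10) + 2^(-10) + 2^(-10)
= 0.5 + 0.5 + 0.5 + 0.5 + 0.0625 + 0.0625 + 0.0009765625 + 0.0009765625 + 0.0009765625
= 2.1279
Since 2.1279 > 1, prefix-free code does not exist


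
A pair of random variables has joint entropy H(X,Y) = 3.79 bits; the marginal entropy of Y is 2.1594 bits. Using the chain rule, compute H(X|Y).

Chain rule: H(X,Y) = H(X|Y) + H(Y)
H(X|Y) = H(X,Y) - H(Y) = 3.79 - 2.1594 = 1.6306 bits


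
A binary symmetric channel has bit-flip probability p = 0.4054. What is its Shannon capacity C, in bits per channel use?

For BSC with error probability p:
C = 1 - H(p) where H(p) is binary entropy
H(0.4054) = -0.4054 × log₂(0.4054) - 0.5946 × log₂(0.5946)
H(p) = 0.9740
C = 1 - 0.9740 = 0.0260 bits/use


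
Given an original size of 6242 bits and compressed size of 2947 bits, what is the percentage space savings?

Space savings = (1 - Compressed/Original) × 100%
= (1 - 2947/6242) × 100%
= 52.79%


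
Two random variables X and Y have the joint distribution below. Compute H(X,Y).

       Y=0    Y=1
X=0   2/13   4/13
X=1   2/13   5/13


H(X,Y) = -Σ p(x,y) log₂ p(x,y)
  p(0,0)=2/13: -0.1538 × log₂(0.1538) = 0.4155
  p(0,1)=4/13: -0.3077 × log₂(0.3077) = 0.5232
  p(1,0)=2/13: -0.1538 × log₂(0.1538) = 0.4155
  p(1,1)=5/13: -0.3846 × log₂(0.3846) = 0.5302
H(X,Y) = 1.8843 bits


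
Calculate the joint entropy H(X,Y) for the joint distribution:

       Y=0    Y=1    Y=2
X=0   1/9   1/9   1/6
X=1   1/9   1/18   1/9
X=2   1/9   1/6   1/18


H(X,Y) = -Σ p(x,y) log₂ p(x,y)
  p(0,0)=1/9: -0.1111 × log₂(0.1111) = 0.3522
  p(0,1)=1/9: -0.1111 × log₂(0.1111) = 0.3522
  p(0,2)=1/6: -0.1667 × log₂(0.1667) = 0.4308
  p(1,0)=1/9: -0.1111 × log₂(0.1111) = 0.3522
  p(1,1)=1/18: -0.0556 × log₂(0.0556) = 0.2317
  p(1,2)=1/9: -0.1111 × log₂(0.1111) = 0.3522
  p(2,0)=1/9: -0.1111 × log₂(0.1111) = 0.3522
  p(2,1)=1/6: -0.1667 × log₂(0.1667) = 0.4308
  p(2,2)=1/18: -0.0556 × log₂(0.0556) = 0.2317
H(X,Y) = 3.0860 bits


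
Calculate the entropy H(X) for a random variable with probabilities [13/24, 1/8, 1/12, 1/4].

H(X) = -Σ p(x) log₂ p(x)
  -13/24 × log₂(13/24) = 0.4791
  -1/8 × log₂(1/8) = 0.3750
  -1/12 × log₂(1/12) = 0.2987
  -1/4 × log₂(1/4) = 0.5000
H(X) = 1.6529 bits


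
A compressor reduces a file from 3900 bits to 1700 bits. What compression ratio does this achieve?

Compression ratio = Original / Compressed
= 3900 / 1700 = 2.29:1


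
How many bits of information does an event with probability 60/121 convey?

Information content I(x) = -log₂(p(x))
I = -log₂(60/121) = -log₂(0.4959)
I = 1.0120 bits


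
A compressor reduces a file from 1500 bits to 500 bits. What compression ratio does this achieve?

Compression ratio = Original / Compressed
= 1500 / 500 = 3.00:1


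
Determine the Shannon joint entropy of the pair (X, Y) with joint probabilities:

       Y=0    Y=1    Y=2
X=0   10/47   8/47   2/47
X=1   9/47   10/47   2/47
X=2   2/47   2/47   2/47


H(X,Y) = -Σ p(x,y) log₂ p(x,y)
  p(0,0)=10/47: -0.2128 × log₂(0.2128) = 0.4750
  p(0,1)=8/47: -0.1702 × log₂(0.1702) = 0.4348
  p(0,2)=2/47: -0.0426 × log₂(0.0426) = 0.1938
  p(1,0)=9/47: -0.1915 × log₂(0.1915) = 0.4566
  p(1,1)=10/47: -0.2128 × log₂(0.2128) = 0.4750
  p(1,2)=2/47: -0.0426 × log₂(0.0426) = 0.1938
  p(2,0)=2/47: -0.0426 × log₂(0.0426) = 0.1938
  p(2,1)=2/47: -0.0426 × log₂(0.0426) = 0.1938
  p(2,2)=2/47: -0.0426 × log₂(0.0426) = 0.1938
H(X,Y) = 2.8106 bits


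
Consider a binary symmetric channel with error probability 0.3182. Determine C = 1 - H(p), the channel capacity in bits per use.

For BSC with error probability p:
C = 1 - H(p) where H(p) is binary entropy
H(0.3182) = -0.3182 × log₂(0.3182) - 0.6818 × log₂(0.6818)
H(p) = 0.9024
C = 1 - 0.9024 = 0.0976 bits/use


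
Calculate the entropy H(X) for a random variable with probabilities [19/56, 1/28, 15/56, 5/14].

H(X) = -Σ p(x) log₂ p(x)
  -19/56 × log₂(19/56) = 0.5291
  -1/28 × log₂(1/28) = 0.1717
  -15/56 × log₂(15/56) = 0.5091
  -5/14 × log₂(5/14) = 0.5305
H(X) = 1.7403 bits


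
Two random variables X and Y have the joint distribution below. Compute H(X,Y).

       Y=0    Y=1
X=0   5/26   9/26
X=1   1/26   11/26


H(X,Y) = -Σ p(x,y) log₂ p(x,y)
  p(0,0)=5/26: -0.1923 × log₂(0.1923) = 0.4574
  p(0,1)=9/26: -0.3462 × log₂(0.3462) = 0.5298
  p(1,0)=1/26: -0.0385 × log₂(0.0385) = 0.1808
  p(1,1)=11/26: -0.4231 × log₂(0.4231) = 0.5250
H(X,Y) = 1.6930 bits


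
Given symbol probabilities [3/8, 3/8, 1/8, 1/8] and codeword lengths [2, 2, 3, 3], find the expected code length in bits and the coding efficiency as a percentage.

Average length L = Σ p_i × l_i = 2.2500 bits
Entropy H = 1.8113 bits
Efficiency η = H/L × 100% = 80.50%


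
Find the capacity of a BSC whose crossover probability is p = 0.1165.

For BSC with error probability p:
C = 1 - H(p) where H(p) is binary entropy
H(0.1165) = -0.1165 × log₂(0.1165) - 0.8835 × log₂(0.8835)
H(p) = 0.5192
C = 1 - 0.5192 = 0.4808 bits/use


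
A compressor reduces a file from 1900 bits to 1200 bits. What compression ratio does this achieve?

Compression ratio = Original / Compressed
= 1900 / 1200 = 1.58:1


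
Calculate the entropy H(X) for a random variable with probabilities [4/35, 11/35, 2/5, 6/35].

H(X) = -Σ p(x) log₂ p(x)
  -4/35 × log₂(4/35) = 0.3576
  -11/35 × log₂(11/35) = 0.5248
  -2/5 × log₂(2/5) = 0.5288
  -6/35 × log₂(6/35) = 0.4362
H(X) = 1.8474 bits


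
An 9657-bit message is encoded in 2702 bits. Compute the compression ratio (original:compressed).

Compression ratio = Original / Compressed
= 9657 / 2702 = 3.57:1


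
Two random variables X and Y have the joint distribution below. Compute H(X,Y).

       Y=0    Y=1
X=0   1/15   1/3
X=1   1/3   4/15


H(X,Y) = -Σ p(x,y) log₂ p(x,y)
  p(0,0)=1/15: -0.0667 × log₂(0.0667) = 0.2605
  p(0,1)=1/3: -0.3333 × log₂(0.3333) = 0.5283
  p(1,0)=1/3: -0.3333 × log₂(0.3333) = 0.5283
  p(1,1)=4/15: -0.2667 × log₂(0.2667) = 0.5085
H(X,Y) = 1.8256 bits


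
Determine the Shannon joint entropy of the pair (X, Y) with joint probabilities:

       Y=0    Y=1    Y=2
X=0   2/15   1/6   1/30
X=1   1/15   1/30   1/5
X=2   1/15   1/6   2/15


H(X,Y) = -Σ p(x,y) log₂ p(x,y)
  p(0,0)=2/15: -0.1333 × log₂(0.1333) = 0.3876
  p(0,1)=1/6: -0.1667 × log₂(0.1667) = 0.4308
  p(0,2)=1/30: -0.0333 × log₂(0.0333) = 0.1636
  p(1,0)=1/15: -0.0667 × log₂(0.0667) = 0.2605
  p(1,1)=1/30: -0.0333 × log₂(0.0333) = 0.1636
  p(1,2)=1/5: -0.2000 × log₂(0.2000) = 0.4644
  p(2,0)=1/15: -0.0667 × log₂(0.0667) = 0.2605
  p(2,1)=1/6: -0.1667 × log₂(0.1667) = 0.4308
  p(2,2)=2/15: -0.1333 × log₂(0.1333) = 0.3876
H(X,Y) = 2.9493 bits


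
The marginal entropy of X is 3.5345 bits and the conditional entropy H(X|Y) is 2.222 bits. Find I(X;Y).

I(X;Y) = H(X) - H(X|Y)
I(X;Y) = 3.5345 - 2.222 = 1.3125 bits


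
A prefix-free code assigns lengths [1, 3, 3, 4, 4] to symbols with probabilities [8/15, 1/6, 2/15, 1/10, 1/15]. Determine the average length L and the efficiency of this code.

Average length L = Σ p_i × l_i = 2.1000 bits
Entropy H = 1.8947 bits
Efficiency η = H/L × 100% = 90.23%


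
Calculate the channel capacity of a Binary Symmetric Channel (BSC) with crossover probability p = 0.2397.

For BSC with error probability p:
C = 1 - H(p) where H(p) is binary entropy
H(0.2397) = -0.2397 × log₂(0.2397) - 0.7603 × log₂(0.7603)
H(p) = 0.7945
C = 1 - 0.7945 = 0.2055 bits/use


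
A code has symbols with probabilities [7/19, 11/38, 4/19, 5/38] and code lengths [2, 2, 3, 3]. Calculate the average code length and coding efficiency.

Average length L = Σ p_i × l_i = 2.3421 bits
Entropy H = 1.9067 bits
Efficiency η = H/L × 100% = 81.41%


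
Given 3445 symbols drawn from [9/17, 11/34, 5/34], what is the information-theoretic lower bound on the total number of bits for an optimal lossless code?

Entropy H = 1.4192 bits/symbol
Minimum bits = H × n = 1.4192 × 3445
= 4889.03 bits


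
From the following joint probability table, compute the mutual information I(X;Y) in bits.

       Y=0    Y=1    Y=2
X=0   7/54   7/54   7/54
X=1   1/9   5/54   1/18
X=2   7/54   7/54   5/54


H(X) = 1.5650, H(Y) = 1.5743, H(X,Y) = 3.1300
I(X;Y) = H(X) + H(Y) - H(X,Y) = 0.0093 bits


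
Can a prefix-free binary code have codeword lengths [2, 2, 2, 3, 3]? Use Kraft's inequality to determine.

Kraft inequality: Σ 2^(-l_i) ≤ 1 for prefix-free code
Calculating: 2^(-2) + 2^(-2) + 2^(-2) + 2^(-3) + 2^(-3)
= 0.25 + 0.25 + 0.25 + 0.125 + 0.125
= 1.0000
Since 1.0000 ≤ 1, prefix-free code exists


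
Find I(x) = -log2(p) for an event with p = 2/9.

Information content I(x) = -log₂(p(x))
I = -log₂(2/9) = -log₂(0.2222)
I = 2.1699 bits


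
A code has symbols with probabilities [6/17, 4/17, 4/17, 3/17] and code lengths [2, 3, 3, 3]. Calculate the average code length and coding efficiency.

Average length L = Σ p_i × l_i = 2.6471 bits
Entropy H = 1.9542 bits
Efficiency η = H/L × 100% = 73.83%


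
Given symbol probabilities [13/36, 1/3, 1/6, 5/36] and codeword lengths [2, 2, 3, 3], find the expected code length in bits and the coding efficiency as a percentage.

Average length L = Σ p_i × l_i = 2.3056 bits
Entropy H = 1.8854 bits
Efficiency η = H/L × 100% = 81.77%


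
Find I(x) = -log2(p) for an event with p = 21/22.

Information content I(x) = -log₂(p(x))
I = -log₂(21/22) = -log₂(0.9545)
I = 0.0671 bits


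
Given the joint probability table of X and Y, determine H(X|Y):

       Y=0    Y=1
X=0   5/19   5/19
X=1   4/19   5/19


H(X|Y) = Σ_y p(y) H(X|Y=y)
  p(Y=0) = 9/19, H(X|Y=0) = 0.9911
  p(Y=1) = 10/19, H(X|Y=1) = 1.0000
H(X|Y) = 0.4737×0.9911 + 0.5263×1.0000 = 0.9958 bits


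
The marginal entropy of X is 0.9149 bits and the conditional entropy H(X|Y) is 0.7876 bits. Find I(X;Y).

I(X;Y) = H(X) - H(X|Y)
I(X;Y) = 0.9149 - 0.7876 = 0.1273 bits


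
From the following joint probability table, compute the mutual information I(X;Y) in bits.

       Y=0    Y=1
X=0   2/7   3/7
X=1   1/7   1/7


H(X) = 0.8631, H(Y) = 0.9852, H(X,Y) = 1.8424
I(X;Y) = H(X) + H(Y) - H(X,Y) = 0.0060 bits


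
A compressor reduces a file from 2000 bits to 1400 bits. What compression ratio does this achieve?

Compression ratio = Original / Compressed
= 2000 / 1400 = 1.43:1


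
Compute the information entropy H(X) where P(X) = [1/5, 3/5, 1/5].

H(X) = -Σ p(x) log₂ p(x)
  -1/5 × log₂(1/5) = 0.4644
  -3/5 × log₂(3/5) = 0.4422
  -1/5 × log₂(1/5) = 0.4644
H(X) = 1.3710 bits


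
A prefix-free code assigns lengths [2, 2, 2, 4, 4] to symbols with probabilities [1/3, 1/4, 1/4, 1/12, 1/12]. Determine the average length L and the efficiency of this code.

Average length L = Σ p_i × l_i = 2.3333 bits
Entropy H = 2.1258 bits
Efficiency η = H/L × 100% = 91.11%


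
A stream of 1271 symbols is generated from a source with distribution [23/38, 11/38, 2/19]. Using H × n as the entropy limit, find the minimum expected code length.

Entropy H = 1.2980 bits/symbol
Minimum bits = H × n = 1.2980 × 1271
= 1649.81 bits


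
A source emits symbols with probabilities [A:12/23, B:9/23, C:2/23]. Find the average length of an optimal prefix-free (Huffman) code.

Huffman tree construction:
Combine smallest probabilities repeatedly
Resulting codes:
  A: 1 (length 1)
  B: 01 (length 2)
  C: 00 (length 2)
Average length = Σ p(s) × length(s) = 1.4783 bits


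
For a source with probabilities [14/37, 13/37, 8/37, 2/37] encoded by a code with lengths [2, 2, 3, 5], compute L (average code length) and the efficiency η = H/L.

Average length L = Σ p_i × l_i = 2.3784 bits
Entropy H = 1.7660 bits
Efficiency η = H/L × 100% = 74.25%


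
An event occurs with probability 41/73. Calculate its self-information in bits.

Information content I(x) = -log₂(p(x))
I = -log₂(41/73) = -log₂(0.5616)
I = 0.8323 bits


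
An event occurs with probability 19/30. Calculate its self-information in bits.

Information content I(x) = -log₂(p(x))
I = -log₂(19/30) = -log₂(0.6333)
I = 0.6590 bits


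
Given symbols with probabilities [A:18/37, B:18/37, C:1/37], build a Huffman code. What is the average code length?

Huffman tree construction:
Combine smallest probabilities repeatedly
Resulting codes:
  A: 11 (length 2)
  B: 0 (length 1)
  C: 10 (length 2)
Average length = Σ p(s) × length(s) = 1.5135 bits


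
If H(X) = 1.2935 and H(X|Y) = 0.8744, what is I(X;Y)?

I(X;Y) = H(X) - H(X|Y)
I(X;Y) = 1.2935 - 0.8744 = 0.4191 bits


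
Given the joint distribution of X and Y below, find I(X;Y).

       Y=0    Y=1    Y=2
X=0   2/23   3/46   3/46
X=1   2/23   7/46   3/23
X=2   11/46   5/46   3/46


H(X) = 1.5362, H(Y) = 1.5598, H(X,Y) = 3.0216
I(X;Y) = H(X) + H(Y) - H(X,Y) = 0.0744 bits


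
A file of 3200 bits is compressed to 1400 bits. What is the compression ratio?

Compression ratio = Original / Compressed
= 3200 / 1400 = 2.29:1


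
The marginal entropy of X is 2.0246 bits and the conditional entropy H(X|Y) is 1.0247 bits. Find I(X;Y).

I(X;Y) = H(X) - H(X|Y)
I(X;Y) = 2.0246 - 1.0247 = 0.9999 bits


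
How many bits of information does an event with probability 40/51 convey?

Information content I(x) = -log₂(p(x))
I = -log₂(40/51) = -log₂(0.7843)
I = 0.3505 bits


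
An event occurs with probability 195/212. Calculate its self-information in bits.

Information content I(x) = -log₂(p(x))
I = -log₂(195/212) = -log₂(0.9198)
I = 0.1206 bits


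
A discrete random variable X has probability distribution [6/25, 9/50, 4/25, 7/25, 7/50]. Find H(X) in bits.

H(X) = -Σ p(x) log₂ p(x)
  -6/25 × log₂(6/25) = 0.4941
  -9/50 × log₂(9/50) = 0.4453
  -4/25 × log₂(4/25) = 0.4230
  -7/25 × log₂(7/25) = 0.5142
  -7/50 × log₂(7/50) = 0.3971
H(X) = 2.2738 bits


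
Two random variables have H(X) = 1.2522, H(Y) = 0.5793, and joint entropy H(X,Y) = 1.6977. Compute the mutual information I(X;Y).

I(X;Y) = H(X) + H(Y) - H(X,Y)
I(X;Y) = 1.2522 + 0.5793 - 1.6977 = 0.1338 bits


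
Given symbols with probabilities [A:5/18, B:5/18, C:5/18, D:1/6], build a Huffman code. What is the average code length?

Huffman tree construction:
Combine smallest probabilities repeatedly
Resulting codes:
  A: 01 (length 2)
  B: 10 (length 2)
  C: 11 (length 2)
  D: 00 (length 2)
Average length = Σ p(s) × length(s) = 2.0000 bits


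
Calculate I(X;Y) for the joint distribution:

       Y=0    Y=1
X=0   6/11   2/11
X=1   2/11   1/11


H(X) = 0.8454, H(Y) = 0.8454, H(X,Y) = 1.6858
I(X;Y) = H(X) + H(Y) - H(X,Y) = 0.0049 bits


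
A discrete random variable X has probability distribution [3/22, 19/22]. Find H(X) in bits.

H(X) = -Σ p(x) log₂ p(x)
  -3/22 × log₂(3/22) = 0.3920
  -19/22 × log₂(19/22) = 0.1827
H(X) = 0.5746 bits


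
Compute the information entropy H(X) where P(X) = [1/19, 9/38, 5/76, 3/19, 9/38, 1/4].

H(X) = -Σ p(x) log₂ p(x)
  -1/19 × log₂(1/19) = 0.2236
  -9/38 × log₂(9/38) = 0.4922
  -5/76 × log₂(5/76) = 0.2583
  -3/19 × log₂(3/19) = 0.4205
  -9/38 × log₂(9/38) = 0.4922
  -1/4 × log₂(1/4) = 0.5000
H(X) = 2.3866 bits


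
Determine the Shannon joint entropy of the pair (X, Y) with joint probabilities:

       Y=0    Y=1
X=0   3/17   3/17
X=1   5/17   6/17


H(X,Y) = -Σ p(x,y) log₂ p(x,y)
  p(0,0)=3/17: -0.1765 × log₂(0.1765) = 0.4416
  p(0,1)=3/17: -0.1765 × log₂(0.1765) = 0.4416
  p(1,0)=5/17: -0.2941 × log₂(0.2941) = 0.5193
  p(1,1)=6/17: -0.3529 × log₂(0.3529) = 0.5303
H(X,Y) = 1.9328 bits


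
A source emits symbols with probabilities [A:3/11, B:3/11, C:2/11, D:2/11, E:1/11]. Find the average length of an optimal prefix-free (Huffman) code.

Huffman tree construction:
Combine smallest probabilities repeatedly
Resulting codes:
  A: 01 (length 2)
  B: 10 (length 2)
  C: 111 (length 3)
  D: 00 (length 2)
  E: 110 (length 3)
Average length = Σ p(s) × length(s) = 2.2727 bits


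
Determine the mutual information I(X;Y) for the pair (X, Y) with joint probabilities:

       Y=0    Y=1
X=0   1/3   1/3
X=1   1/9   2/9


H(X) = 0.9183, H(Y) = 0.9911, H(X,Y) = 1.8911
I(X;Y) = H(X) + H(Y) - H(X,Y) = 0.0183 bits


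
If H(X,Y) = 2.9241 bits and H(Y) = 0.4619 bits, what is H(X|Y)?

Chain rule: H(X,Y) = H(X|Y) + H(Y)
H(X|Y) = H(X,Y) - H(Y) = 2.9241 - 0.4619 = 2.4622 bits


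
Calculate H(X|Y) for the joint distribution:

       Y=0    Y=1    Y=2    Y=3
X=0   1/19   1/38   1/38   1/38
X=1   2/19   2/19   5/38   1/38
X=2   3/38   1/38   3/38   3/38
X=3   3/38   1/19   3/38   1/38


H(X|Y) = Σ_y p(y) H(X|Y=y)
  p(Y=0) = 6/19, H(X|Y=0) = 1.9591
  p(Y=1) = 4/19, H(X|Y=1) = 1.7500
  p(Y=2) = 6/19, H(X|Y=2) = 1.8250
  p(Y=3) = 3/19, H(X|Y=3) = 1.7925
H(X|Y) = 0.3158×1.9591 + 0.2105×1.7500 + 0.3158×1.8250 + 0.1579×1.7925 = 1.8464 bits


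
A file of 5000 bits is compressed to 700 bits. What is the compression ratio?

Compression ratio = Original / Compressed
= 5000 / 700 = 7.14:1


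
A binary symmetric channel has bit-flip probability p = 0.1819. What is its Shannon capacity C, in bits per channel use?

For BSC with error probability p:
C = 1 - H(p) where H(p) is binary entropy
H(0.1819) = -0.1819 × log₂(0.1819) - 0.8181 × log₂(0.8181)
H(p) = 0.6842
C = 1 - 0.6842 = 0.3158 bits/use


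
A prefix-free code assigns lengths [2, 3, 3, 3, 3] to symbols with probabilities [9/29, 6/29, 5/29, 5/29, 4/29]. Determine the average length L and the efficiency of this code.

Average length L = Σ p_i × l_i = 2.6897 bits
Entropy H = 2.2629 bits
Efficiency η = H/L × 100% = 84.13%


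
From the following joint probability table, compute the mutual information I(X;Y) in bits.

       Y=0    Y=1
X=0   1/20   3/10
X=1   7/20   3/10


H(X) = 0.9341, H(Y) = 0.9710, H(X,Y) = 1.7884
I(X;Y) = H(X) + H(Y) - H(X,Y) = 0.1166 bits
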